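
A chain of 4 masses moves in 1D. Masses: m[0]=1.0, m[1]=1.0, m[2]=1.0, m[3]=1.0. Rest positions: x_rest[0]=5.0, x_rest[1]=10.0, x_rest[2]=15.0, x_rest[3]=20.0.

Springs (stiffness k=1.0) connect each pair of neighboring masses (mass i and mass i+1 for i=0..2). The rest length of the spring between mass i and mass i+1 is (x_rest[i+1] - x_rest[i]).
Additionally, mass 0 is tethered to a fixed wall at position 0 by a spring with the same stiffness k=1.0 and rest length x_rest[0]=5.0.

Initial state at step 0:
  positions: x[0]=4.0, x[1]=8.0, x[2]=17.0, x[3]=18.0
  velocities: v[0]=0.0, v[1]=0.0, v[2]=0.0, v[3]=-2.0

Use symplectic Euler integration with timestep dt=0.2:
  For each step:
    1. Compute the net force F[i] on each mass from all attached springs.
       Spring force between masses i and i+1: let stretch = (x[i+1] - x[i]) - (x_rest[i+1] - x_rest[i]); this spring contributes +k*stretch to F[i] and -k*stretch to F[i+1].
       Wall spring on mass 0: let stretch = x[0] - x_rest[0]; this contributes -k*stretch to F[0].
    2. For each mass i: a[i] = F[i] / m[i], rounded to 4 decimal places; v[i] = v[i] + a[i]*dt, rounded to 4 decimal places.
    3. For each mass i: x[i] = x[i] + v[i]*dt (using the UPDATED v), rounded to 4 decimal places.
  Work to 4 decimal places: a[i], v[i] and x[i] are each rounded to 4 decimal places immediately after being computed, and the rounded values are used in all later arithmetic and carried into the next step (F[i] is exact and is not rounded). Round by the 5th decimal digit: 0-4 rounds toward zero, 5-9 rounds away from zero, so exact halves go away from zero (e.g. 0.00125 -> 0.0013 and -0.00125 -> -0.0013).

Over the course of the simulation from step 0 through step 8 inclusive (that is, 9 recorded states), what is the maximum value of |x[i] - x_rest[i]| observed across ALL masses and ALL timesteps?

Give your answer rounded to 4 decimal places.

Step 0: x=[4.0000 8.0000 17.0000 18.0000] v=[0.0000 0.0000 0.0000 -2.0000]
Step 1: x=[4.0000 8.2000 16.6800 17.7600] v=[0.0000 1.0000 -1.6000 -1.2000]
Step 2: x=[4.0080 8.5712 16.0640 17.6768] v=[0.0400 1.8560 -3.0800 -0.4160]
Step 3: x=[4.0382 9.0596 15.2128 17.7291] v=[0.1510 2.4419 -4.2560 0.2614]
Step 4: x=[4.1077 9.5933 14.2161 17.8807] v=[0.3476 2.6683 -4.9834 0.7581]
Step 5: x=[4.2323 10.0924 13.1811 18.0857] v=[0.6232 2.4957 -5.1750 1.0252]
Step 6: x=[4.4221 10.4807 12.2187 18.2946] v=[0.9488 1.9414 -4.8118 1.0443]
Step 7: x=[4.6773 10.6962 11.4299 18.4604] v=[1.2761 1.0773 -3.9442 0.8291]
Step 8: x=[4.9862 10.7003 10.8929 18.5450] v=[1.5444 0.0203 -2.6848 0.4230]
Max displacement = 4.1071

Answer: 4.1071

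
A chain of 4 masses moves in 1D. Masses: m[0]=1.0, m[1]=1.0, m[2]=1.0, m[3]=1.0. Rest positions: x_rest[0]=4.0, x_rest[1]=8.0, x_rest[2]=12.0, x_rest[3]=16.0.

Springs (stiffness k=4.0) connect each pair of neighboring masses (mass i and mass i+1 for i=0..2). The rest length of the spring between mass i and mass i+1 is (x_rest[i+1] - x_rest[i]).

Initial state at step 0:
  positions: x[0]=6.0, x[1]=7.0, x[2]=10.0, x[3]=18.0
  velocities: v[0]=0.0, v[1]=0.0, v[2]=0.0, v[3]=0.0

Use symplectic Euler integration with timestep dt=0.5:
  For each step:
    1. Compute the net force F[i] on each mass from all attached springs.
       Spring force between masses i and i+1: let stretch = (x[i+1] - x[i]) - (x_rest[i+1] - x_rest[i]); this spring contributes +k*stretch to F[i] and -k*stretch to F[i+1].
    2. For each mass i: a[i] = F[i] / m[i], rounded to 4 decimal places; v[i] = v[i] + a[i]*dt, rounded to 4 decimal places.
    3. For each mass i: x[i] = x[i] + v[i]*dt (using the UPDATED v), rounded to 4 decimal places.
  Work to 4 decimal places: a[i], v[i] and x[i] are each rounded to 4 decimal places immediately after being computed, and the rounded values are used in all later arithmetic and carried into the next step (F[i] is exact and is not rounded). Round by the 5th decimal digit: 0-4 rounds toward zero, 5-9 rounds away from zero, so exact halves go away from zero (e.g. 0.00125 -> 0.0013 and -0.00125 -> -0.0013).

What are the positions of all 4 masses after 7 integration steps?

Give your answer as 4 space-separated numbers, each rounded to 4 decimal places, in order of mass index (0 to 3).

Answer: 6.0000 7.0000 10.0000 18.0000

Derivation:
Step 0: x=[6.0000 7.0000 10.0000 18.0000] v=[0.0000 0.0000 0.0000 0.0000]
Step 1: x=[3.0000 9.0000 15.0000 14.0000] v=[-6.0000 4.0000 10.0000 -8.0000]
Step 2: x=[2.0000 11.0000 13.0000 15.0000] v=[-2.0000 4.0000 -4.0000 2.0000]
Step 3: x=[6.0000 6.0000 11.0000 18.0000] v=[8.0000 -10.0000 -4.0000 6.0000]
Step 4: x=[6.0000 6.0000 11.0000 18.0000] v=[0.0000 0.0000 0.0000 0.0000]
Step 5: x=[2.0000 11.0000 13.0000 15.0000] v=[-8.0000 10.0000 4.0000 -6.0000]
Step 6: x=[3.0000 9.0000 15.0000 14.0000] v=[2.0000 -4.0000 4.0000 -2.0000]
Step 7: x=[6.0000 7.0000 10.0000 18.0000] v=[6.0000 -4.0000 -10.0000 8.0000]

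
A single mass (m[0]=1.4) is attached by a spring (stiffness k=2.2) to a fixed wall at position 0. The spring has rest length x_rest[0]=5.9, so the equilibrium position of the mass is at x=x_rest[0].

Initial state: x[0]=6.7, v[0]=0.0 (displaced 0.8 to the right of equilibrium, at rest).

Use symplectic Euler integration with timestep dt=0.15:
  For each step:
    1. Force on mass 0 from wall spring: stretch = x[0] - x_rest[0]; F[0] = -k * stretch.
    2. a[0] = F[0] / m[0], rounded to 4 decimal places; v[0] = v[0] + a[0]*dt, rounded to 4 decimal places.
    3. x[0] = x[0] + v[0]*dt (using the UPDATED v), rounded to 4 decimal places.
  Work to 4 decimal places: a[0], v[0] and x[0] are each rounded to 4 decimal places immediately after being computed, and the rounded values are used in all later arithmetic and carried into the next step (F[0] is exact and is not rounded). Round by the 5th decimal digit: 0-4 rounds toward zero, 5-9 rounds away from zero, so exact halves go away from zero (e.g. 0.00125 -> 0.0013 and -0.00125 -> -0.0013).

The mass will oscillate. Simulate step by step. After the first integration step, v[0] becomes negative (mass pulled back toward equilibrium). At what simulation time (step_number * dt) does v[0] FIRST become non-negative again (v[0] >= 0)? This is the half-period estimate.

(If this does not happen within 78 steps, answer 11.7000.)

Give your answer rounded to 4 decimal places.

Answer: 2.5500

Derivation:
Step 0: x=[6.7000] v=[0.0000]
Step 1: x=[6.6717] v=[-0.1886]
Step 2: x=[6.6161] v=[-0.3705]
Step 3: x=[6.5352] v=[-0.5393]
Step 4: x=[6.4319] v=[-0.6890]
Step 5: x=[6.3097] v=[-0.8144]
Step 6: x=[6.1731] v=[-0.9110]
Step 7: x=[6.0268] v=[-0.9754]
Step 8: x=[5.8760] v=[-1.0053]
Step 9: x=[5.7261] v=[-0.9996]
Step 10: x=[5.5823] v=[-0.9586]
Step 11: x=[5.4497] v=[-0.8837]
Step 12: x=[5.3331] v=[-0.7776]
Step 13: x=[5.2365] v=[-0.6440]
Step 14: x=[5.1634] v=[-0.4876]
Step 15: x=[5.1163] v=[-0.3140]
Step 16: x=[5.0969] v=[-0.1293]
Step 17: x=[5.1059] v=[0.0600]
First v>=0 after going negative at step 17, time=2.5500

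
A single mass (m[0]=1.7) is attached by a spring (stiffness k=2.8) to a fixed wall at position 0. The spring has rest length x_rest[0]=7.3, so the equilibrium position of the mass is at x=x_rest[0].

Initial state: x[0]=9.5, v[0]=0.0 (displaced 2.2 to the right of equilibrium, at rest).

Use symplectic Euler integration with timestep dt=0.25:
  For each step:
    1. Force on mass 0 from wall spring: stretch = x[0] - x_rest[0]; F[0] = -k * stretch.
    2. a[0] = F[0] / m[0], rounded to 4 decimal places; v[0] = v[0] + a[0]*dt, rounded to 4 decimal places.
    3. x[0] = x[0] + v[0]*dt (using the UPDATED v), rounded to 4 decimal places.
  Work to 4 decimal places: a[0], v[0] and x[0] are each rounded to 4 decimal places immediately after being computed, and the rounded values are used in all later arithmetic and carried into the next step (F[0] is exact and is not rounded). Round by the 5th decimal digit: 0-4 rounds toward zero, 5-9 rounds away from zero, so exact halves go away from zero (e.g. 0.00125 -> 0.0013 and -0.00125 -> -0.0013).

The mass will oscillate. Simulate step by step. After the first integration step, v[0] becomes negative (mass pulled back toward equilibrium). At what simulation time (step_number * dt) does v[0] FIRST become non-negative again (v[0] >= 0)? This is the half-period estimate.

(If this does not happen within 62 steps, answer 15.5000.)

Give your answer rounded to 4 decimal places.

Step 0: x=[9.5000] v=[0.0000]
Step 1: x=[9.2735] v=[-0.9059]
Step 2: x=[8.8439] v=[-1.7185]
Step 3: x=[8.2554] v=[-2.3542]
Step 4: x=[7.5685] v=[-2.7476]
Step 5: x=[6.8540] v=[-2.8582]
Step 6: x=[6.1854] v=[-2.6746]
Step 7: x=[5.6315] v=[-2.2157]
Step 8: x=[5.2493] v=[-1.5287]
Step 9: x=[5.0782] v=[-0.6843]
Step 10: x=[5.1359] v=[0.2306]
First v>=0 after going negative at step 10, time=2.5000

Answer: 2.5000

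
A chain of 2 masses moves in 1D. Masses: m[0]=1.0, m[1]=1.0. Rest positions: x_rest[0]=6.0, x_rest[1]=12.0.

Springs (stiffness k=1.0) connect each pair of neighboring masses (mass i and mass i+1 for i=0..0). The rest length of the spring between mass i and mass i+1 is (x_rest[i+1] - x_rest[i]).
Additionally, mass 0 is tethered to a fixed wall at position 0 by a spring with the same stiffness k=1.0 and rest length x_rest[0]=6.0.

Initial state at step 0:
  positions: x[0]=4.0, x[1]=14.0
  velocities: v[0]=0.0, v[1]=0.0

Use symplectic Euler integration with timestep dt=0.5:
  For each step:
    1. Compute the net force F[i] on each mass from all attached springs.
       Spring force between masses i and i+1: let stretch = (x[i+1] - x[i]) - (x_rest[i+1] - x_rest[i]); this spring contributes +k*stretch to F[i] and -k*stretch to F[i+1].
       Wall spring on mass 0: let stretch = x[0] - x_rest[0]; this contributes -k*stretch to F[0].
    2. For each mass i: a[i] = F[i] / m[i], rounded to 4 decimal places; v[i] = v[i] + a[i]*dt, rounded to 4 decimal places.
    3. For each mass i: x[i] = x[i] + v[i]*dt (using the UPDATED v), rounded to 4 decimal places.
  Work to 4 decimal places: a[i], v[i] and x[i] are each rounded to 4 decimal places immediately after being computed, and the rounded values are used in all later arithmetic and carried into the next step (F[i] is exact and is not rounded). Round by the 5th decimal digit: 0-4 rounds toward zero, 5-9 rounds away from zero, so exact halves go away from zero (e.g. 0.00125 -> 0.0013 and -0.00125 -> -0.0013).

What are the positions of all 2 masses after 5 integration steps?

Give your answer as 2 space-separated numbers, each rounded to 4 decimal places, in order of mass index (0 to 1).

Step 0: x=[4.0000 14.0000] v=[0.0000 0.0000]
Step 1: x=[5.5000 13.0000] v=[3.0000 -2.0000]
Step 2: x=[7.5000 11.6250] v=[4.0000 -2.7500]
Step 3: x=[8.6563 10.7188] v=[2.3125 -1.8125]
Step 4: x=[8.1641 10.7970] v=[-0.9844 0.1563]
Step 5: x=[6.2891 11.7170] v=[-3.7500 1.8399]

Answer: 6.2891 11.7170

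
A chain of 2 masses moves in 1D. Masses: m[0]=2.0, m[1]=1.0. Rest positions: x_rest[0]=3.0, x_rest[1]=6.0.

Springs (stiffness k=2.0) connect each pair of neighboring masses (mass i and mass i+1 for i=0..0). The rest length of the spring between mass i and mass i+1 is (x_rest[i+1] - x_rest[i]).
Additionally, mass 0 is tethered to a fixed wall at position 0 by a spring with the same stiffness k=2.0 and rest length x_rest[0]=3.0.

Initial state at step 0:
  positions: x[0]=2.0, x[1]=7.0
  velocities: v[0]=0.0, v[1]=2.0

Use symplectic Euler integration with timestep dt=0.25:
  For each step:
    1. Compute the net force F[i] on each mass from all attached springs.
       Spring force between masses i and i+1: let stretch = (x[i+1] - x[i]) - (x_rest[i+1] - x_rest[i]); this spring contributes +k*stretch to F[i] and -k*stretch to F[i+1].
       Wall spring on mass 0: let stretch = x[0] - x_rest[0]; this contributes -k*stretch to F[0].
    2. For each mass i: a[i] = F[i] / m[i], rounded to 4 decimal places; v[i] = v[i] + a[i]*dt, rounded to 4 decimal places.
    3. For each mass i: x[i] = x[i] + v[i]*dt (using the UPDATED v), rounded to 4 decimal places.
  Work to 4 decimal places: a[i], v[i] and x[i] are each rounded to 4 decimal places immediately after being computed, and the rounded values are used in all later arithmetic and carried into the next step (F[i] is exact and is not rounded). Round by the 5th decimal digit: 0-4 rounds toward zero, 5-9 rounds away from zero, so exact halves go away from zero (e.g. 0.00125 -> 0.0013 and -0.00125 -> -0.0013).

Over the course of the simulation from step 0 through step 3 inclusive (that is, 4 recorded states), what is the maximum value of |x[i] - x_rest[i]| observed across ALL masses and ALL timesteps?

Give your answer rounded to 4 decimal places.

Answer: 1.2500

Derivation:
Step 0: x=[2.0000 7.0000] v=[0.0000 2.0000]
Step 1: x=[2.1875 7.2500] v=[0.7500 1.0000]
Step 2: x=[2.5547 7.2422] v=[1.4688 -0.0313]
Step 3: x=[3.0552 7.0234] v=[2.0020 -0.8751]
Max displacement = 1.2500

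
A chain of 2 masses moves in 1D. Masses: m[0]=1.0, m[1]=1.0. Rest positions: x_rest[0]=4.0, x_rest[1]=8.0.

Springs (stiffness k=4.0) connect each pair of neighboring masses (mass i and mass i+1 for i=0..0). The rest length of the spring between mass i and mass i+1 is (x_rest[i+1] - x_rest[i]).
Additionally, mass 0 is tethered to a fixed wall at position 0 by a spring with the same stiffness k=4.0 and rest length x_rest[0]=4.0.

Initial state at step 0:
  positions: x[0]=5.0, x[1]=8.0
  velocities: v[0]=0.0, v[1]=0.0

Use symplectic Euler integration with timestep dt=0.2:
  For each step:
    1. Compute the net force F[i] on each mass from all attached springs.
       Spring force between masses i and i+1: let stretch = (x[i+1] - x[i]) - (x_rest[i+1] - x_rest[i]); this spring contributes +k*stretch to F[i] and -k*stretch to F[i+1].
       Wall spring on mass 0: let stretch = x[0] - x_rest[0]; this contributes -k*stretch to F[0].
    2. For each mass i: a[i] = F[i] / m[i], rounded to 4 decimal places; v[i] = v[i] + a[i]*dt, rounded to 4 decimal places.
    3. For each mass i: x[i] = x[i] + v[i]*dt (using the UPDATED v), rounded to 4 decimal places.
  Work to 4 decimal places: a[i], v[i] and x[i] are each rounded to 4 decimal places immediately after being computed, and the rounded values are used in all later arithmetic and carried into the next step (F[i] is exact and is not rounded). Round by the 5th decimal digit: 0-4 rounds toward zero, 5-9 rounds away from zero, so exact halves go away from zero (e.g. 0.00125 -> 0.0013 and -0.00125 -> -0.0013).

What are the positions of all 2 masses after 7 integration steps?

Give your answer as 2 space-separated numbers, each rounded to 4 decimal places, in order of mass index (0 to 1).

Answer: 4.0957 7.7639

Derivation:
Step 0: x=[5.0000 8.0000] v=[0.0000 0.0000]
Step 1: x=[4.6800 8.1600] v=[-1.6000 0.8000]
Step 2: x=[4.1680 8.4032] v=[-2.5600 1.2160]
Step 3: x=[3.6668 8.6088] v=[-2.5062 1.0278]
Step 4: x=[3.3696 8.6636] v=[-1.4860 0.2742]
Step 5: x=[3.3803 8.5114] v=[0.0535 -0.7610]
Step 6: x=[3.6711 8.1782] v=[1.4541 -1.6659]
Step 7: x=[4.0957 7.7639] v=[2.1229 -2.0716]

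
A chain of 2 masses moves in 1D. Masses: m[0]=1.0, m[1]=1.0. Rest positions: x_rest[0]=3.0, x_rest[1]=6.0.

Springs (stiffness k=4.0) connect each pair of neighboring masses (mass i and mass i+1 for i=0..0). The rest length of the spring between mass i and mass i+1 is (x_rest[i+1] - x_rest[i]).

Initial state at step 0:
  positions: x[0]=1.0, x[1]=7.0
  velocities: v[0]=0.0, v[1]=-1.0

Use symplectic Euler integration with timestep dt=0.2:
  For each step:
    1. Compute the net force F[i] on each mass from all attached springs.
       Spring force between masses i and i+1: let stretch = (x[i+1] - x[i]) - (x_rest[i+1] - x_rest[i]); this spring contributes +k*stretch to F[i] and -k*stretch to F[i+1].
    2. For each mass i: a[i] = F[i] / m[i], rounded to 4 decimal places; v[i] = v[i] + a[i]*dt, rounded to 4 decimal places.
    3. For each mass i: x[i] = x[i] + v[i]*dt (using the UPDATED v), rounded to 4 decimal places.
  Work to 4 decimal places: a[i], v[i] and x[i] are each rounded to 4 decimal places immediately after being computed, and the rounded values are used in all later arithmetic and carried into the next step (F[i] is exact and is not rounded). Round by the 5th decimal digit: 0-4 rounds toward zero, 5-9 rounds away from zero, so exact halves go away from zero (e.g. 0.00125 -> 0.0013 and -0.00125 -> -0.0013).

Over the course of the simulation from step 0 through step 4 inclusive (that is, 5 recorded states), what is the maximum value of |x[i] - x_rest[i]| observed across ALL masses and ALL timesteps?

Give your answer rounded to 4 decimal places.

Step 0: x=[1.0000 7.0000] v=[0.0000 -1.0000]
Step 1: x=[1.4800 6.3200] v=[2.4000 -3.4000]
Step 2: x=[2.2544 5.3456] v=[3.8720 -4.8720]
Step 3: x=[3.0434 4.3566] v=[3.9450 -4.9450]
Step 4: x=[3.5625 3.6375] v=[2.5956 -3.5956]
Max displacement = 2.3625

Answer: 2.3625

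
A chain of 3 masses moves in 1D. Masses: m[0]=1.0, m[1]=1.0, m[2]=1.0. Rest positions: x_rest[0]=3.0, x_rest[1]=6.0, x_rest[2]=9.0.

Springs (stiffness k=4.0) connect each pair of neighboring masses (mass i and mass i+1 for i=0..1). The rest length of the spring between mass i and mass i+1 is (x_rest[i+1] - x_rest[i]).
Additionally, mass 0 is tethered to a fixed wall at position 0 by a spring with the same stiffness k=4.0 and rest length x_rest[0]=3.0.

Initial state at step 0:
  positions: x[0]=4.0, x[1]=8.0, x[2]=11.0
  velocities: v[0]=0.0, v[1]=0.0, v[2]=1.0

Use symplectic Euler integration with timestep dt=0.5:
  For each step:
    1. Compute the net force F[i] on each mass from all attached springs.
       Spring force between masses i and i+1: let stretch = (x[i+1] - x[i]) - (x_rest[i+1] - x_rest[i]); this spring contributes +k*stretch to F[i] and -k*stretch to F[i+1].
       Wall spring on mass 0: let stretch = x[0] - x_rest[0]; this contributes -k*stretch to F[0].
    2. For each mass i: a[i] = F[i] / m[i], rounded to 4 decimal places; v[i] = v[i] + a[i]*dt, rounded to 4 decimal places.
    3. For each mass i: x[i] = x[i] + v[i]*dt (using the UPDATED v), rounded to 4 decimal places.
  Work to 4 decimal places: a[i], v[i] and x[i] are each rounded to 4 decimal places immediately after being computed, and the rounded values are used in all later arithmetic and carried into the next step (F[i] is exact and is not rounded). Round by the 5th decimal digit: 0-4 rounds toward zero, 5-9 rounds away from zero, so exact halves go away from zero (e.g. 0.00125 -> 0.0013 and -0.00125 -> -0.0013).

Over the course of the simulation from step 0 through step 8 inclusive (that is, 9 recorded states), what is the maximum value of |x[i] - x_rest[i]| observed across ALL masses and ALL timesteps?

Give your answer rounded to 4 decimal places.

Step 0: x=[4.0000 8.0000 11.0000] v=[0.0000 0.0000 1.0000]
Step 1: x=[4.0000 7.0000 11.5000] v=[0.0000 -2.0000 1.0000]
Step 2: x=[3.0000 7.5000 10.5000] v=[-2.0000 1.0000 -2.0000]
Step 3: x=[3.5000 6.5000 9.5000] v=[1.0000 -2.0000 -2.0000]
Step 4: x=[3.5000 5.5000 8.5000] v=[0.0000 -2.0000 -2.0000]
Step 5: x=[2.0000 5.5000 7.5000] v=[-3.0000 0.0000 -2.0000]
Step 6: x=[2.0000 4.0000 7.5000] v=[0.0000 -3.0000 0.0000]
Step 7: x=[2.0000 4.0000 7.0000] v=[0.0000 0.0000 -1.0000]
Step 8: x=[2.0000 5.0000 6.5000] v=[0.0000 2.0000 -1.0000]
Max displacement = 2.5000

Answer: 2.5000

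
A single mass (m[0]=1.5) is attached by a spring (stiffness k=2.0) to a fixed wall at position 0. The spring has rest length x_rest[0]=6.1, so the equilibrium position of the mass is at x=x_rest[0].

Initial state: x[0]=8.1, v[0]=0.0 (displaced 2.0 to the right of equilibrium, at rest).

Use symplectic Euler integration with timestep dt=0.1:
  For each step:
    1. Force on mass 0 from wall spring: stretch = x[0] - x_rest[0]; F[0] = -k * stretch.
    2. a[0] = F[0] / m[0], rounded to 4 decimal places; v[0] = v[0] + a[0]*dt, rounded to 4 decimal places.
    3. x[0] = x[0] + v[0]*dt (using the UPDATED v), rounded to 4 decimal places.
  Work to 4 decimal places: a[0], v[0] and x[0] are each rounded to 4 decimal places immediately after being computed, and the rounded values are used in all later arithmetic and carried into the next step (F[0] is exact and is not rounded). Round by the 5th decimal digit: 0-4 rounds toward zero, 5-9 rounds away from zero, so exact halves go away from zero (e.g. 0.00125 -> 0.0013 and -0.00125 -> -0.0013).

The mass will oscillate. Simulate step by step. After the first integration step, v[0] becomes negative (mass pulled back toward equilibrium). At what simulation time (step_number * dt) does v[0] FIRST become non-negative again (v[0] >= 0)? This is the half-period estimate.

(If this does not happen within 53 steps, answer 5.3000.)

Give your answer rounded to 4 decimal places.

Step 0: x=[8.1000] v=[0.0000]
Step 1: x=[8.0733] v=[-0.2667]
Step 2: x=[8.0203] v=[-0.5298]
Step 3: x=[7.9417] v=[-0.7858]
Step 4: x=[7.8386] v=[-1.0314]
Step 5: x=[7.7123] v=[-1.2632]
Step 6: x=[7.5645] v=[-1.4782]
Step 7: x=[7.3972] v=[-1.6735]
Step 8: x=[7.2126] v=[-1.8465]
Step 9: x=[7.0131] v=[-1.9949]
Step 10: x=[6.8014] v=[-2.1167]
Step 11: x=[6.5804] v=[-2.2102]
Step 12: x=[6.3530] v=[-2.2743]
Step 13: x=[6.1222] v=[-2.3080]
Step 14: x=[5.8911] v=[-2.3110]
Step 15: x=[5.6628] v=[-2.2832]
Step 16: x=[5.4403] v=[-2.2249]
Step 17: x=[5.2266] v=[-2.1369]
Step 18: x=[5.0246] v=[-2.0205]
Step 19: x=[4.8369] v=[-1.8771]
Step 20: x=[4.6660] v=[-1.7087]
Step 21: x=[4.5143] v=[-1.5175]
Step 22: x=[4.3837] v=[-1.3061]
Step 23: x=[4.2760] v=[-1.0773]
Step 24: x=[4.1926] v=[-0.8341]
Step 25: x=[4.1346] v=[-0.5798]
Step 26: x=[4.1028] v=[-0.3178]
Step 27: x=[4.0977] v=[-0.0515]
Step 28: x=[4.1193] v=[0.2155]
First v>=0 after going negative at step 28, time=2.8000

Answer: 2.8000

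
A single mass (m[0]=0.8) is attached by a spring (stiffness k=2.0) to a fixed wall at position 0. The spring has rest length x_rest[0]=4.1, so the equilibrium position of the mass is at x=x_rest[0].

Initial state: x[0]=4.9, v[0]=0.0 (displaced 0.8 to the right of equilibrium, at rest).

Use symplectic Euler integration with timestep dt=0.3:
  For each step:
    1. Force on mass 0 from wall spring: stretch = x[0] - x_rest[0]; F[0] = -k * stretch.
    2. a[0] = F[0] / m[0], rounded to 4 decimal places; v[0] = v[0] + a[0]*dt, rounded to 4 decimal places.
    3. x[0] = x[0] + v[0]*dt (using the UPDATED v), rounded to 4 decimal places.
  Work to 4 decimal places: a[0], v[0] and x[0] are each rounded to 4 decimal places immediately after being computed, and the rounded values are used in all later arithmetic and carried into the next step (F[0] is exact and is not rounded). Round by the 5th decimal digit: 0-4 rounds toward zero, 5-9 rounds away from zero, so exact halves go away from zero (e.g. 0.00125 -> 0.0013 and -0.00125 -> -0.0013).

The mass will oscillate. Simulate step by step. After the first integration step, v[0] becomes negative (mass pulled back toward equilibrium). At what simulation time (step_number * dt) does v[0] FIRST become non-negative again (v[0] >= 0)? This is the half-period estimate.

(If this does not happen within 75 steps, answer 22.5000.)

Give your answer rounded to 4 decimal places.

Answer: 2.1000

Derivation:
Step 0: x=[4.9000] v=[0.0000]
Step 1: x=[4.7200] v=[-0.6000]
Step 2: x=[4.4005] v=[-1.0650]
Step 3: x=[4.0134] v=[-1.2904]
Step 4: x=[3.6458] v=[-1.2255]
Step 5: x=[3.3803] v=[-0.8849]
Step 6: x=[3.2768] v=[-0.3451]
Step 7: x=[3.3585] v=[0.2723]
First v>=0 after going negative at step 7, time=2.1000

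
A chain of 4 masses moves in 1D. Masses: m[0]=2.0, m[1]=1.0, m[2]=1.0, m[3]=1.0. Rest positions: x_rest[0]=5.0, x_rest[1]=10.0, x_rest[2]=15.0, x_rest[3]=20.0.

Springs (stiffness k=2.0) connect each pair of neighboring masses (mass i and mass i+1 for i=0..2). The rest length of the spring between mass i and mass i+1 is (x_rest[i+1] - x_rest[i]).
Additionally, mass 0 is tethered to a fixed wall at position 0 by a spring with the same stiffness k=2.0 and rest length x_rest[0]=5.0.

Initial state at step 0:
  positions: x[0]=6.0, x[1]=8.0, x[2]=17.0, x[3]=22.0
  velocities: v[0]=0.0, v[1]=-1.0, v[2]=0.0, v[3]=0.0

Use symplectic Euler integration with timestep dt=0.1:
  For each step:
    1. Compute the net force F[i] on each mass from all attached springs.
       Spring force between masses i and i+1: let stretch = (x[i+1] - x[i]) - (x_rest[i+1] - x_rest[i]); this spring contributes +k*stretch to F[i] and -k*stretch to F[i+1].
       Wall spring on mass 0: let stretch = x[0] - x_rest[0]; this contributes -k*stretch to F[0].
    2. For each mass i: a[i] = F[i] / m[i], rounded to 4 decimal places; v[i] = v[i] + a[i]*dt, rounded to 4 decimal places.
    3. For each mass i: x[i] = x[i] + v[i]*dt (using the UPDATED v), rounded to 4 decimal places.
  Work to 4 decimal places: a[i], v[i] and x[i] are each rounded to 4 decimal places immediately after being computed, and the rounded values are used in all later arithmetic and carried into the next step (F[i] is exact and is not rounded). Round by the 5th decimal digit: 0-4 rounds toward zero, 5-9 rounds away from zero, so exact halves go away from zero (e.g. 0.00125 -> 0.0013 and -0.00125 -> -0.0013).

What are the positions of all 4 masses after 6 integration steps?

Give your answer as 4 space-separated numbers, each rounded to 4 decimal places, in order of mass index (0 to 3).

Answer: 5.2721 9.9475 15.6436 21.8981

Derivation:
Step 0: x=[6.0000 8.0000 17.0000 22.0000] v=[0.0000 -1.0000 0.0000 0.0000]
Step 1: x=[5.9600 8.0400 16.9200 22.0000] v=[-0.4000 0.4000 -0.8000 0.0000]
Step 2: x=[5.8812 8.2160 16.7640 21.9984] v=[-0.7880 1.7600 -1.5600 -0.0160]
Step 3: x=[5.7669 8.5163 16.5417 21.9921] v=[-1.1426 3.0026 -2.2227 -0.0629]
Step 4: x=[5.6225 8.9221 16.2679 21.9768] v=[-1.4444 4.0578 -2.7377 -0.1530]
Step 5: x=[5.4548 9.4088 15.9614 21.9473] v=[-1.6767 4.8670 -3.0651 -0.2948]
Step 6: x=[5.2721 9.9475 15.6436 21.8981] v=[-1.8268 5.3867 -3.1784 -0.4920]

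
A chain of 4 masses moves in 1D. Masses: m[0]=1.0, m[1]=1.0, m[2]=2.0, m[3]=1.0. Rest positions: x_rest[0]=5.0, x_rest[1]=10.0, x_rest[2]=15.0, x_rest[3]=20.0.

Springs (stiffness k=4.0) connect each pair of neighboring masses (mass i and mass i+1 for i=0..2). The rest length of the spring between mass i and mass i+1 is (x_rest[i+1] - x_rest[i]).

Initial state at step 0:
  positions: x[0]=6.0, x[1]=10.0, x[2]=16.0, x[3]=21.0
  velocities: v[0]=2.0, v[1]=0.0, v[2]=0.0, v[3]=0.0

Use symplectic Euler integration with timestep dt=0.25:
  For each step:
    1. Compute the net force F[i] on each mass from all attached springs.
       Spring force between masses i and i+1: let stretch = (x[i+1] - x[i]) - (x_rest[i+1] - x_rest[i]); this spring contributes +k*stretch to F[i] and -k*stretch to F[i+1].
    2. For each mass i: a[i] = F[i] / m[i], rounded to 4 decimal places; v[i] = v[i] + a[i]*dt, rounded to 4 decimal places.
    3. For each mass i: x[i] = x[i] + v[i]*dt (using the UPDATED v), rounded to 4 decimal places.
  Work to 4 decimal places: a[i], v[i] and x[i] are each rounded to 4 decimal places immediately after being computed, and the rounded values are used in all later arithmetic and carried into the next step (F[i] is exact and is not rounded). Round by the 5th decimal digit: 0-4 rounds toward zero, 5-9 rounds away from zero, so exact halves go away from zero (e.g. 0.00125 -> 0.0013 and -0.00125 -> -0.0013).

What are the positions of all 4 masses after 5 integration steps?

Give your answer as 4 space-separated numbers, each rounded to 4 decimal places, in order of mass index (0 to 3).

Answer: 6.8975 11.8411 16.0816 20.5985

Derivation:
Step 0: x=[6.0000 10.0000 16.0000 21.0000] v=[2.0000 0.0000 0.0000 0.0000]
Step 1: x=[6.2500 10.5000 15.8750 21.0000] v=[1.0000 2.0000 -0.5000 0.0000]
Step 2: x=[6.3125 11.2813 15.7188 20.9688] v=[0.2500 3.1250 -0.6250 -0.1250]
Step 3: x=[6.3672 11.9297 15.6641 20.8751] v=[0.2188 2.5937 -0.2188 -0.3750]
Step 4: x=[6.5625 12.1211 15.7940 20.7286] v=[0.7813 0.7656 0.5195 -0.5860]
Step 5: x=[6.8975 11.8411 16.0816 20.5985] v=[1.3399 -1.1201 1.1504 -0.5206]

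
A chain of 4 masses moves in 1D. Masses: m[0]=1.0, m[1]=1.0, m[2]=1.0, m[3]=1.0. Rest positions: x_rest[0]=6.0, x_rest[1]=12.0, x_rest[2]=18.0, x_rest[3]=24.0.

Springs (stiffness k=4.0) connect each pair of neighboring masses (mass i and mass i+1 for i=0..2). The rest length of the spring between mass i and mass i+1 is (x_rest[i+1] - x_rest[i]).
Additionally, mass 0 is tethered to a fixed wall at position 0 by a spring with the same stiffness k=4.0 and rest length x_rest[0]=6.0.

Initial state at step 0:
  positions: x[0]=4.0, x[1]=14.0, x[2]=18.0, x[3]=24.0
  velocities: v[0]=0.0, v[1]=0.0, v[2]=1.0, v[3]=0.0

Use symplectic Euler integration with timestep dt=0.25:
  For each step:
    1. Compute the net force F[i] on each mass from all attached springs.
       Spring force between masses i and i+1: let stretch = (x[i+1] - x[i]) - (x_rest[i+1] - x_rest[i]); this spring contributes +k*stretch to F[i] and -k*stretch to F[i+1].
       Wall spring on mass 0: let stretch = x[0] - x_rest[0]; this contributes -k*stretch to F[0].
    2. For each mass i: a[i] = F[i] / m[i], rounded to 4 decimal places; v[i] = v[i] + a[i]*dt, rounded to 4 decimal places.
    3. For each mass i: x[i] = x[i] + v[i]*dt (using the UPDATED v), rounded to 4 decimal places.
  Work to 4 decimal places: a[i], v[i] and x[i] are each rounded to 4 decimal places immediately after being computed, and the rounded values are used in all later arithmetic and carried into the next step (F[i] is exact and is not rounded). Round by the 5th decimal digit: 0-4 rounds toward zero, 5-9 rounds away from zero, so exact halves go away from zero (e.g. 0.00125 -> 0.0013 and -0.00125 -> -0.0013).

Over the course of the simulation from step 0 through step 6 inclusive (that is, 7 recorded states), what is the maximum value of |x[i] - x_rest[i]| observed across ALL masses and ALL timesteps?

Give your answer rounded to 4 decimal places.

Answer: 2.2656

Derivation:
Step 0: x=[4.0000 14.0000 18.0000 24.0000] v=[0.0000 0.0000 1.0000 0.0000]
Step 1: x=[5.5000 12.5000 18.7500 24.0000] v=[6.0000 -6.0000 3.0000 0.0000]
Step 2: x=[7.3750 10.8125 19.2500 24.1875] v=[7.5000 -6.7500 2.0000 0.7500]
Step 3: x=[8.2656 10.3750 18.8750 24.6406] v=[3.5625 -1.7500 -1.5000 1.8125]
Step 4: x=[7.6172 11.5352 17.8164 25.1523] v=[-2.5937 4.6406 -4.2344 2.0469]
Step 5: x=[6.0440 13.2862 17.0215 25.3301] v=[-6.2929 7.0038 -3.1797 0.7110]
Step 6: x=[4.7703 14.1604 17.3699 24.9307] v=[-5.0947 3.4969 1.3936 -1.5976]
Max displacement = 2.2656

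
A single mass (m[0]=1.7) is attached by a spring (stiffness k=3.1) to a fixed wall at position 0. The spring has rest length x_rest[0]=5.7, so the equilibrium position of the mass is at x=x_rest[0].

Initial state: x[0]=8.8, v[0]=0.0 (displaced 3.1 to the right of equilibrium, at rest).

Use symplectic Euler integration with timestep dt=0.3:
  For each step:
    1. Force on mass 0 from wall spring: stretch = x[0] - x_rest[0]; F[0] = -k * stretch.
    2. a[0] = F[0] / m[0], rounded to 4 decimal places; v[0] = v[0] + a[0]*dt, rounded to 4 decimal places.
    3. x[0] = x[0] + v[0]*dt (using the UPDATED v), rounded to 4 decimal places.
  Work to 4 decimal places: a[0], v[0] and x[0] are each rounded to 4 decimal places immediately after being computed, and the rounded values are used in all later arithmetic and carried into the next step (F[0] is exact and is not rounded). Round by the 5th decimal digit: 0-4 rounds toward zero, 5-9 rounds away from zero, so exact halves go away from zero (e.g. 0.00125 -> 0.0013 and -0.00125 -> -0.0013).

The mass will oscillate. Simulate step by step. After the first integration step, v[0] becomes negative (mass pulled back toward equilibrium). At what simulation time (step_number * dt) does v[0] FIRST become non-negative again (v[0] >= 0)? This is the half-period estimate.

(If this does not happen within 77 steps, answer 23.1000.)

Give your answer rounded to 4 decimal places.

Step 0: x=[8.8000] v=[0.0000]
Step 1: x=[8.2912] v=[-1.6959]
Step 2: x=[7.3572] v=[-3.1134]
Step 3: x=[6.1512] v=[-4.0200]
Step 4: x=[4.8712] v=[-4.2668]
Step 5: x=[3.7272] v=[-3.8134]
Step 6: x=[2.9069] v=[-2.7342]
Step 7: x=[2.5450] v=[-1.2062]
Step 8: x=[2.7009] v=[0.5198]
First v>=0 after going negative at step 8, time=2.4000

Answer: 2.4000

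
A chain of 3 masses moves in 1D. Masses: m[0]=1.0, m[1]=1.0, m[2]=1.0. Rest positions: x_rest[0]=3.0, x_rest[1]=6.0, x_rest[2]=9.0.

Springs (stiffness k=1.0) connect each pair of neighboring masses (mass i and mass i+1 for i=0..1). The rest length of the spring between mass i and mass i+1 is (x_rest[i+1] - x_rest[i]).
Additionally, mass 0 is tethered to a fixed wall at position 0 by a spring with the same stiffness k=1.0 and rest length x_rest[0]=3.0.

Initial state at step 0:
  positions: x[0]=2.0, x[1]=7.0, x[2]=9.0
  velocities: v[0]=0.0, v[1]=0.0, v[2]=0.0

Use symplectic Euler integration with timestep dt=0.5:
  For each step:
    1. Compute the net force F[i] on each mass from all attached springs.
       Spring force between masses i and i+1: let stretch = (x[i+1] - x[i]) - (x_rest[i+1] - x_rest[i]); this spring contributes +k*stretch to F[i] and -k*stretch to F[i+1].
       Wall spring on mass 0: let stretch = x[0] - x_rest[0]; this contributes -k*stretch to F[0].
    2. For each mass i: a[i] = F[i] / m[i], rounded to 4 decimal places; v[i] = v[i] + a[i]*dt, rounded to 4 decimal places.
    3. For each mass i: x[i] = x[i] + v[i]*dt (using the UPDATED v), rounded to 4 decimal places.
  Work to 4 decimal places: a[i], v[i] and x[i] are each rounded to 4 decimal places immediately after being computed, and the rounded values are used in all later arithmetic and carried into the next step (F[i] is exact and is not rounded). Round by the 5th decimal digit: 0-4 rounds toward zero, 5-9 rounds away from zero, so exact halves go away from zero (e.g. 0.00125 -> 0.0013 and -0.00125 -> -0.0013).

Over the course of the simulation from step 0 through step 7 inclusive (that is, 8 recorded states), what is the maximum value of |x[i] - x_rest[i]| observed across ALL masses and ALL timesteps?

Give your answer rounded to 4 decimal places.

Step 0: x=[2.0000 7.0000 9.0000] v=[0.0000 0.0000 0.0000]
Step 1: x=[2.7500 6.2500 9.2500] v=[1.5000 -1.5000 0.5000]
Step 2: x=[3.6875 5.3750 9.5000] v=[1.8750 -1.7500 0.5000]
Step 3: x=[4.1250 5.1094 9.4688] v=[0.8750 -0.5313 -0.0625]
Step 4: x=[3.7774 5.6875 9.0977] v=[-0.6953 1.1562 -0.7422]
Step 5: x=[2.9629 6.6407 8.6241] v=[-1.6290 1.9063 -0.9473]
Step 6: x=[2.3271 7.1703 8.4046] v=[-1.2716 1.0591 -0.4390]
Step 7: x=[2.3203 6.7976 8.6266] v=[-0.0136 -0.7454 0.4439]
Max displacement = 1.1703

Answer: 1.1703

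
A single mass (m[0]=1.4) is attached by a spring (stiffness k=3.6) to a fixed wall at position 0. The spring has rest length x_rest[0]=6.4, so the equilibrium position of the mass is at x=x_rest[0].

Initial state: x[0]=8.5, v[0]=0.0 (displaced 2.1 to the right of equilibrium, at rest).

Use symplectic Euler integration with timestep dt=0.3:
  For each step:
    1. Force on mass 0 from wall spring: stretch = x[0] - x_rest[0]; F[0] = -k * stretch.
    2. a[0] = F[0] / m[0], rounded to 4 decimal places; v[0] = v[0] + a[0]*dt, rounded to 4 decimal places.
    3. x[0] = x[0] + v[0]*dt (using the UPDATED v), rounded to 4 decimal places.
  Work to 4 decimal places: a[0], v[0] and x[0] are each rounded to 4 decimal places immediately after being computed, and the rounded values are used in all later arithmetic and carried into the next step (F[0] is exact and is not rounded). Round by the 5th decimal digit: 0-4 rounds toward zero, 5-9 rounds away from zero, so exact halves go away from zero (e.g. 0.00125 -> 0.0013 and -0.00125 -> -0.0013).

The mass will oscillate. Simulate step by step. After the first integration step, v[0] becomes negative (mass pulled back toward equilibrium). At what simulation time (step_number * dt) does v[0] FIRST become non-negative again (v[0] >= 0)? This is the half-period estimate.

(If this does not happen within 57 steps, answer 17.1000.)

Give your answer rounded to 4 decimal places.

Answer: 2.1000

Derivation:
Step 0: x=[8.5000] v=[0.0000]
Step 1: x=[8.0140] v=[-1.6200]
Step 2: x=[7.1545] v=[-2.8651]
Step 3: x=[6.1204] v=[-3.4471]
Step 4: x=[5.1510] v=[-3.2314]
Step 5: x=[4.4706] v=[-2.2679]
Step 6: x=[4.2368] v=[-0.7795]
Step 7: x=[4.5036] v=[0.8893]
First v>=0 after going negative at step 7, time=2.1000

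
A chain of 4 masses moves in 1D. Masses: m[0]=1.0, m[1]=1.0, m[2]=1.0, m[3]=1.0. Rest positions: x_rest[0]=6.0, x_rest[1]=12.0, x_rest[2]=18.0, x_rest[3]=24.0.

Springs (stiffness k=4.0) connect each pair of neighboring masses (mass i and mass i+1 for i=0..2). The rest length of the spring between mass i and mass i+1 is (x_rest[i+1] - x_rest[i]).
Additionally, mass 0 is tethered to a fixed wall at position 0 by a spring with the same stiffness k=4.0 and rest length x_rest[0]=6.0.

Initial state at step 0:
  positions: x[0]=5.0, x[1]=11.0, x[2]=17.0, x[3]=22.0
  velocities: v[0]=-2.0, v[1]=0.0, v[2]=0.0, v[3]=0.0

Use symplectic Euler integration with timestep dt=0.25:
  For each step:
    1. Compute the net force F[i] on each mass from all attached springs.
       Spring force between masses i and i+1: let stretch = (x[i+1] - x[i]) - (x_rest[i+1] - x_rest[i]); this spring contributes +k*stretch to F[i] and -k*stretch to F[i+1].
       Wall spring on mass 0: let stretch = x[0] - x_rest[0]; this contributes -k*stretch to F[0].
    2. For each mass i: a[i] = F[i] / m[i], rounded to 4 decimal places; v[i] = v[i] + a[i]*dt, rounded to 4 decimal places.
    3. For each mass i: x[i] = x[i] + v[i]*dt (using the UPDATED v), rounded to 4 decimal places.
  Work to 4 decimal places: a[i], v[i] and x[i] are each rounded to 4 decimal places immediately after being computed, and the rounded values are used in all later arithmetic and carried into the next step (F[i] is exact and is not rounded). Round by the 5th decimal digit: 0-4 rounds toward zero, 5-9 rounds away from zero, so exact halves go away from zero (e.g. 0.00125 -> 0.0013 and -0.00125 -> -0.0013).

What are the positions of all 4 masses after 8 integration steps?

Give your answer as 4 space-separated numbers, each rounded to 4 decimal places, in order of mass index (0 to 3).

Answer: 5.4687 12.2569 17.7182 22.9158

Derivation:
Step 0: x=[5.0000 11.0000 17.0000 22.0000] v=[-2.0000 0.0000 0.0000 0.0000]
Step 1: x=[4.7500 11.0000 16.7500 22.2500] v=[-1.0000 0.0000 -1.0000 1.0000]
Step 2: x=[4.8750 10.8750 16.4375 22.6250] v=[0.5000 -0.5000 -1.2500 1.5000]
Step 3: x=[5.2813 10.6406 16.2813 22.9531] v=[1.6250 -0.9375 -0.6250 1.3125]
Step 4: x=[5.7071 10.4766 16.3828 23.1133] v=[1.7030 -0.6561 0.4061 0.6407]
Step 5: x=[5.8985 10.5968 16.6904 23.0909] v=[0.7654 0.4806 1.2304 -0.0898]
Step 6: x=[5.7898 11.0658 17.0747 22.9683] v=[-0.4348 1.8759 1.5373 -0.4903]
Step 7: x=[5.5527 11.7180 17.4302 22.8723] v=[-0.9486 2.6088 1.4220 -0.3839]
Step 8: x=[5.4687 12.2569 17.7182 22.9158] v=[-0.3360 2.1557 1.1519 0.1740]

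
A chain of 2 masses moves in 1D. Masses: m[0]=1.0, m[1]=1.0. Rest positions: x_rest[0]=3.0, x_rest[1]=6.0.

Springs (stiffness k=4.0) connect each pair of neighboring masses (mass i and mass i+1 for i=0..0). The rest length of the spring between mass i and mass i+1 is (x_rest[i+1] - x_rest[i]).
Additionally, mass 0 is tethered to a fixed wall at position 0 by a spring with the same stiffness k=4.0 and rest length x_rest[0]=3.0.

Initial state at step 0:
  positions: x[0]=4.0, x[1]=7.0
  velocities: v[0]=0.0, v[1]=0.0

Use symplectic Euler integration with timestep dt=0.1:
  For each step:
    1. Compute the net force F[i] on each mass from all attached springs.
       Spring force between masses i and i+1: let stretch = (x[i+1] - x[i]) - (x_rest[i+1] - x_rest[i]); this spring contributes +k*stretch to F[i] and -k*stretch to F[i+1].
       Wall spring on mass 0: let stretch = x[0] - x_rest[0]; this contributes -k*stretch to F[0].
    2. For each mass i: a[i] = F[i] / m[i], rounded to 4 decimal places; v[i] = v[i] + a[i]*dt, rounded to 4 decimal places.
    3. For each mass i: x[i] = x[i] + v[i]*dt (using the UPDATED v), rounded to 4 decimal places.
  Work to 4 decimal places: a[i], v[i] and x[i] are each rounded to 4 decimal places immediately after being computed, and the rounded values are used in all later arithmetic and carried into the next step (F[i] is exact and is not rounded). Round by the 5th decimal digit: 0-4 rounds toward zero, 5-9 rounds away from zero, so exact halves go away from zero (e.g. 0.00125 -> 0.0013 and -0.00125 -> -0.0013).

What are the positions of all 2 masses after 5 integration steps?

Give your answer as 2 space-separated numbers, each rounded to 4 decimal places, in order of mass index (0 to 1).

Answer: 3.5033 6.9492

Derivation:
Step 0: x=[4.0000 7.0000] v=[0.0000 0.0000]
Step 1: x=[3.9600 7.0000] v=[-0.4000 0.0000]
Step 2: x=[3.8832 6.9984] v=[-0.7680 -0.0160]
Step 3: x=[3.7757 6.9922] v=[-1.0752 -0.0621]
Step 4: x=[3.6458 6.9773] v=[-1.2989 -0.1487]
Step 5: x=[3.5033 6.9492] v=[-1.4246 -0.2813]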